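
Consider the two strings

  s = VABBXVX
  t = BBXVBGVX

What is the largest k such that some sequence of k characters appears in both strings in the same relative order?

5

Let dp[i][j] be the LCS length of the first i characters of s and the first j characters of t. dp[i][j] = dp[i-1][j-1]+1 when the i-th and j-th characters match, else max(dp[i-1][j], dp[i][j-1]).
    ·  B  B  X  V  B  G  V  X
 ·  0  0  0  0  0  0  0  0  0
 V  0  0  0  0  1  1  1  1  1
 A  0  0  0  0  1  1  1  1  1
 B  0  1  1  1  1  2  2  2  2
 B  0  1  2  2  2  2  2  2  2
 X  0  1  2  3  3  3  3  3  3
 V  0  1  2  3  4  4  4  4  4
 X  0  1  2  3  4  4  4  4  5
dp[7][8] = 5. One LCS (by backtracking along matches): BBXVX.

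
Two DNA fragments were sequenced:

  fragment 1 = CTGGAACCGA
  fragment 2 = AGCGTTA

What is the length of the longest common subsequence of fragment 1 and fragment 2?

4

Let dp[i][j] be the LCS length of the first i bases of fragment 1 and the first j bases of fragment 2. dp[i][j] = dp[i-1][j-1]+1 when the i-th and j-th bases match, else max(dp[i-1][j], dp[i][j-1]).
    ·  A  G  C  G  T  T  A
 ·  0  0  0  0  0  0  0  0
 C  0  0  0  1  1  1  1  1
 T  0  0  0  1  1  2  2  2
 G  0  0  1  1  2  2  2  2
 G  0  0  1  1  2  2  2  2
 A  0  1  1  1  2  2  2  3
 A  0  1  1  1  2  2  2  3
 C  0  1  1  2  2  2  2  3
 C  0  1  1  2  2  2  2  3
 G  0  1  2  2  3  3  3  3
 A  0  1  2  2  3  3  3  4
dp[10][7] = 4. One LCS (by backtracking along matches): GCGA.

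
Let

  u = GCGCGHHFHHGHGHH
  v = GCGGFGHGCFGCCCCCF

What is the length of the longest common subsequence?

8

One common subsequence of length 8: G (u #1, v #1), C (u #2, v #2), G (u #3, v #3), G (u #5, v #4), F (u #8, v #5), H (u #10, v #7), G (u #11, v #8), G (u #13, v #11), and the DP table's final entry dp[15][17] is also 8, so no common subsequence is longer.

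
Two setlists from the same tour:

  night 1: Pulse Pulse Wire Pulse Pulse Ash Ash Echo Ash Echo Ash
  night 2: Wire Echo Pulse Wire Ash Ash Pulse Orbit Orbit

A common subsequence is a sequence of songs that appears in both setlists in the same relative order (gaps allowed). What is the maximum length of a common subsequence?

4

Taking Pulse (night 1 #2, night 2 #3), Wire (night 1 #3, night 2 #4), Ash (night 1 #6, night 2 #5), Ash (night 1 #7, night 2 #6) gives a common subsequence of length 4. The LCS DP gives dp[11][9] = 4, so this is optimal.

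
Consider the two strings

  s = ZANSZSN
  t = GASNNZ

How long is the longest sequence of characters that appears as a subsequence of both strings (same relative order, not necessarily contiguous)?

3

Taking A [2,2], N [3,5], Z [5,6] gives a common subsequence of length 3. Since dp[7][6] = 3, nothing longer is possible.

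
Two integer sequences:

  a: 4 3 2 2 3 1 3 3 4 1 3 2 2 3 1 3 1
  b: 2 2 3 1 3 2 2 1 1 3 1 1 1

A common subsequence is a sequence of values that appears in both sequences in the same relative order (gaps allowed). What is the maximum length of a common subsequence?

10

Pick 2 at a[3]=b[1], then 2 at a[4]=b[2], then 3 at a[8]=b[3], then 1 at a[10]=b[4], then 3 at a[11]=b[5], then 2 at a[12]=b[6], then 2 at a[13]=b[7], then 3 at a[14]=b[10], then 1 at a[15]=b[12], then 1 at a[17]=b[13]; all 10 values appear in both, in order, and the DP table's final entry dp[17][13] is also 10, so no common subsequence is longer.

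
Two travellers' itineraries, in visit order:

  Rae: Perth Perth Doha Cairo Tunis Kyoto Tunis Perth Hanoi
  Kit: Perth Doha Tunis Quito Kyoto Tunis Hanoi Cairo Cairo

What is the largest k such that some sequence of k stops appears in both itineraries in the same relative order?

Taking Perth at Rae[2]=Kit[1] → Doha at Rae[3]=Kit[2] → Tunis at Rae[5]=Kit[3] → Kyoto at Rae[6]=Kit[5] → Tunis at Rae[7]=Kit[6] → Hanoi at Rae[9]=Kit[7] gives a common subsequence of length 6. dp[9][9] = 6 confirms this is the maximum.

6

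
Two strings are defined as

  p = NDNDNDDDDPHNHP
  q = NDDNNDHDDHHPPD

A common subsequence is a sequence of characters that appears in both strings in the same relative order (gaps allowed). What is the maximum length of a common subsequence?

Pick N (p #1, q #1); then D (p #2, q #3); then N (p #3, q #4); then N (p #5, q #5); then D (p #6, q #6); then D (p #8, q #8); then D (p #9, q #9); then H (p #11, q #10); then H (p #13, q #11); then P (p #14, q #13); all 10 characters appear in both, in order. The LCS DP gives dp[14][14] = 10, so this is optimal.

10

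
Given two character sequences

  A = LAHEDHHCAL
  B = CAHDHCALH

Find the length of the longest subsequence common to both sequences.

Match A at A[2]=B[2] → H at A[3]=B[3] → D at A[5]=B[4] → H at A[7]=B[5] → C at A[8]=B[6] → A at A[9]=B[7] → L at A[10]=B[8] — 7 characters in the same relative order in both, and the DP table's final entry dp[10][9] is also 7, so no common subsequence is longer.

7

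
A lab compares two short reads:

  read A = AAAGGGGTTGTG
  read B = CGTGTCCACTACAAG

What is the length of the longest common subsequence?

Taking G (read A #4, read B #2); then G (read A #7, read B #4); then T (read A #8, read B #5); then T (read A #9, read B #10); then G (read A #12, read B #15) gives a common subsequence of length 5. The LCS DP gives dp[12][15] = 5, so this is optimal.

5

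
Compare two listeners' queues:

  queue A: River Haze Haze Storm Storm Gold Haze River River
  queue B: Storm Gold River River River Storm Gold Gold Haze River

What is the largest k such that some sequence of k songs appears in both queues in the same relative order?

Match River [1,5] → Storm [4,6] → Gold [6,8] → Haze [7,9] → River [9,10] — 5 songs in the same relative order in both. The LCS DP gives dp[9][10] = 5, so this is optimal.

5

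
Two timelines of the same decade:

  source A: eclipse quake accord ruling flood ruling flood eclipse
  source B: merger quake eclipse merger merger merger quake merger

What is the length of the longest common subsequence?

One common subsequence of length 2: eclipse [1,3], then quake [2,7]. dp[8][8] = 2 confirms this is the maximum.

2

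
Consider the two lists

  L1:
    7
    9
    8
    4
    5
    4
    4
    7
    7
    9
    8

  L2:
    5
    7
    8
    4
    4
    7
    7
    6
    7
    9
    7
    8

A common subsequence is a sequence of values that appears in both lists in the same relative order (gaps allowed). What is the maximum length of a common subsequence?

8

Match 7 [1,2], 8 [3,3], 4 [4,4], 4 [6,5], 7 [8,7], 7 [9,9], 9 [10,10], 8 [11,12] — 8 values in the same relative order in both. The LCS DP gives dp[11][12] = 8, so this is optimal.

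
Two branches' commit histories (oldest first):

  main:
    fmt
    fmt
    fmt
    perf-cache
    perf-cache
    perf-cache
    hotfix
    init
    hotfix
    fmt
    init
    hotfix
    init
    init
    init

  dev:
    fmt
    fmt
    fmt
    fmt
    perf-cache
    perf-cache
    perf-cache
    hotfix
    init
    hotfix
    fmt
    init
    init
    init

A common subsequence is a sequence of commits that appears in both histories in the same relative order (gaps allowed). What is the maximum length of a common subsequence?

13

Pick fmt [1,2], then fmt [2,3], then fmt [3,4], then perf-cache [4,5], then perf-cache [5,6], then perf-cache [6,7], then hotfix [7,8], then init [8,9], then hotfix [9,10], then fmt [10,11], then init [13,12], then init [14,13], then init [15,14]; all 13 commits appear in both, in order, and the DP table's final entry dp[15][14] is also 13, so no common subsequence is longer.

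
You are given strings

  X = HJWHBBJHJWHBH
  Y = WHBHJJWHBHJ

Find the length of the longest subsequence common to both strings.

Taking W (X #3, Y #1), H (X #4, Y #2), B (X #5, Y #3), J (X #7, Y #5), J (X #9, Y #6), W (X #10, Y #7), H (X #11, Y #8), B (X #12, Y #9), H (X #13, Y #10) gives a common subsequence of length 9. Since dp[13][11] = 9, nothing longer is possible.

9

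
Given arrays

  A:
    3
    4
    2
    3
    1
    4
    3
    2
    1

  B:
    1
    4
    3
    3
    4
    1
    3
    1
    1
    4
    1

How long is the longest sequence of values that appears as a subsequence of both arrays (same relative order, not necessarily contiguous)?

6

Taking 3 (A #1, B #4); then 4 (A #2, B #5); then 3 (A #4, B #7); then 1 (A #5, B #9); then 4 (A #6, B #10); then 1 (A #9, B #11) gives a common subsequence of length 6. dp[9][11] = 6 confirms this is the maximum.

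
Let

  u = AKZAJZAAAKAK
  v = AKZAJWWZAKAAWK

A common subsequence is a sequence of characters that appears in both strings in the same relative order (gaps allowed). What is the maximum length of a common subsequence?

Match A at u[1]=v[1] → K at u[2]=v[2] → Z at u[3]=v[3] → A at u[4]=v[4] → J at u[5]=v[5] → Z at u[6]=v[8] → A at u[7]=v[9] → A at u[8]=v[11] → A at u[9]=v[12] → K at u[12]=v[14] — 10 characters in the same relative order in both. Since dp[12][14] = 10, nothing longer is possible.

10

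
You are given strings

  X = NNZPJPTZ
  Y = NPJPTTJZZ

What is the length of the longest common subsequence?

6

Match N [2,1] → P [4,2] → J [5,3] → P [6,4] → T [7,6] → Z [8,9] — 6 characters in the same relative order in both. dp[8][9] = 6 confirms this is the maximum.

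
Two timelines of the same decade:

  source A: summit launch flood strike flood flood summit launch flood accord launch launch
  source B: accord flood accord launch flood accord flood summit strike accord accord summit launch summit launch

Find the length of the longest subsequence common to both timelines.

7

One common subsequence of length 7: launch (source A #2, source B #4), then flood (source A #3, source B #5), then flood (source A #6, source B #7), then summit (source A #7, source B #8), then accord (source A #10, source B #11), then launch (source A #11, source B #13), then launch (source A #12, source B #15), and the DP table's final entry dp[12][15] is also 7, so no common subsequence is longer.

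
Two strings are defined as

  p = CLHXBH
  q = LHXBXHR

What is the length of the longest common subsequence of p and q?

5

Let dp[i][j] be the LCS length of the first i characters of p and the first j characters of q. dp[i][j] = dp[i-1][j-1]+1 when the i-th and j-th characters match, else max(dp[i-1][j], dp[i][j-1]).
    ·  L  H  X  B  X  H  R
 ·  0  0  0  0  0  0  0  0
 C  0  0  0  0  0  0  0  0
 L  0  1  1  1  1  1  1  1
 H  0  1  2  2  2  2  2  2
 X  0  1  2  3  3  3  3  3
 B  0  1  2  3  4  4  4  4
 H  0  1  2  3  4  4  5  5
dp[6][7] = 5. One LCS (by backtracking along matches): LHXBH.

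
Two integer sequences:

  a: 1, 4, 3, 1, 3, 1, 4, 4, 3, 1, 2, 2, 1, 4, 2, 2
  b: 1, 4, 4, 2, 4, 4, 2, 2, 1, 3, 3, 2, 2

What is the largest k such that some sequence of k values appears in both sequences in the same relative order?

9

One common subsequence of length 9: 1 at a[1]=b[1], then 4 at a[2]=b[3], then 4 at a[7]=b[5], then 4 at a[8]=b[6], then 2 at a[11]=b[7], then 2 at a[12]=b[8], then 1 at a[13]=b[9], then 2 at a[15]=b[12], then 2 at a[16]=b[13], and the DP table's final entry dp[16][13] is also 9, so no common subsequence is longer.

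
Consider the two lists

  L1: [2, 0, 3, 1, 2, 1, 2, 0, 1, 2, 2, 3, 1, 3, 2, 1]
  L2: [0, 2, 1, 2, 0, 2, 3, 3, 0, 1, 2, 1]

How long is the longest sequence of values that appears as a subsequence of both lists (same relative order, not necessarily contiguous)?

Pick 0 (L1 #2, L2 #1), then 2 (L1 #5, L2 #2), then 1 (L1 #6, L2 #3), then 2 (L1 #7, L2 #4), then 0 (L1 #8, L2 #5), then 2 (L1 #10, L2 #6), then 3 (L1 #12, L2 #8), then 1 (L1 #13, L2 #10), then 2 (L1 #15, L2 #11), then 1 (L1 #16, L2 #12); all 10 values appear in both, in order. dp[16][12] = 10 confirms this is the maximum.

10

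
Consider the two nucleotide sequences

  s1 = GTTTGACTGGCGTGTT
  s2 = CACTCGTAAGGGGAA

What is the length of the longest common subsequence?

Pick G at s1[1]=s2[6], then T at s1[2]=s2[7], then A at s1[6]=s2[9], then G at s1[9]=s2[10], then G at s1[10]=s2[11], then G at s1[12]=s2[12], then G at s1[14]=s2[13]; all 7 bases appear in both, in order. Since dp[16][15] = 7, nothing longer is possible.

7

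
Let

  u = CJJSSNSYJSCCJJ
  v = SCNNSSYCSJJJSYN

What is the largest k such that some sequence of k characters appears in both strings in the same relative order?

One common subsequence of length 7: C at u[1]=v[2] → S at u[4]=v[5] → S at u[5]=v[6] → S at u[7]=v[9] → J at u[9]=v[10] → J at u[13]=v[11] → J at u[14]=v[12], and the DP table's final entry dp[14][15] is also 7, so no common subsequence is longer.

7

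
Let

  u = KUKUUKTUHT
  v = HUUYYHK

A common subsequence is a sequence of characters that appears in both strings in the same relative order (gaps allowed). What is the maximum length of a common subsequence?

3

Taking U at u[2]=v[2], then U at u[4]=v[3], then K at u[6]=v[7] gives a common subsequence of length 3, and the DP table's final entry dp[10][7] is also 3, so no common subsequence is longer.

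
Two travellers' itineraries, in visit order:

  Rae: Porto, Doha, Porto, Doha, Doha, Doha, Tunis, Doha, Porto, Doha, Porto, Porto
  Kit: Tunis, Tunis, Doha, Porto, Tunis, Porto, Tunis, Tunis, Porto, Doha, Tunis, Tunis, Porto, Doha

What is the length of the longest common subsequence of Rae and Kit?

6

Match Porto at Rae[1]=Kit[6]; then Porto at Rae[3]=Kit[9]; then Doha at Rae[4]=Kit[10]; then Tunis at Rae[7]=Kit[12]; then Porto at Rae[9]=Kit[13]; then Doha at Rae[10]=Kit[14] — 6 stops in the same relative order in both. The LCS DP gives dp[12][14] = 6, so this is optimal.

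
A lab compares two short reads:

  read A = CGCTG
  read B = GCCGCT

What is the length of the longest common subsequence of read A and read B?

4

Pick C at read A[1]=read B[3]; then G at read A[2]=read B[4]; then C at read A[3]=read B[5]; then T at read A[4]=read B[6]; all 4 bases appear in both, in order, and the DP table's final entry dp[5][6] is also 4, so no common subsequence is longer.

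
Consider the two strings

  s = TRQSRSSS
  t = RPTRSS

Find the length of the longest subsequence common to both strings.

Pick T at s[1]=t[3] → R at s[5]=t[4] → S at s[7]=t[5] → S at s[8]=t[6]; all 4 characters appear in both, in order, and the DP table's final entry dp[8][6] is also 4, so no common subsequence is longer.

4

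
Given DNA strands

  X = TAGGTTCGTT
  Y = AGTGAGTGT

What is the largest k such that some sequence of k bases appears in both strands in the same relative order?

6

Pick T (X #1, Y #3); then A (X #2, Y #5); then G (X #4, Y #6); then T (X #6, Y #7); then G (X #8, Y #8); then T (X #10, Y #9); all 6 bases appear in both, in order. Since dp[10][9] = 6, nothing longer is possible.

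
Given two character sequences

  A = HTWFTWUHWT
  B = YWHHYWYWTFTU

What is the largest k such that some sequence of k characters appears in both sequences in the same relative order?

One common subsequence of length 5: H [1,4]; then T [2,9]; then F [4,10]; then T [5,11]; then U [7,12]. The LCS DP gives dp[10][12] = 5, so this is optimal.

5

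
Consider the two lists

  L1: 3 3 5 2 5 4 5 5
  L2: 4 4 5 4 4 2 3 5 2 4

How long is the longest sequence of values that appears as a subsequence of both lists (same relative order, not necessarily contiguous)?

Let dp[i][j] be the LCS length of the first i values of L1 and the first j values of L2. dp[i][j] = dp[i-1][j-1]+1 when the i-th and j-th values match, else max(dp[i-1][j], dp[i][j-1]).
    ·  4  4  5  4  4  2  3  5  2  4
 ·  0  0  0  0  0  0  0  0  0  0  0
 3  0  0  0  0  0  0  0  1  1  1  1
 3  0  0  0  0  0  0  0  1  1  1  1
 5  0  0  0  1  1  1  1  1  2  2  2
 2  0  0  0  1  1  1  2  2  2  3  3
 5  0  0  0  1  1  1  2  2  3  3  3
 4  0  1  1  1  2  2  2  2  3  3  4
 5  0  1  1  2  2  2  2  2  3  3  4
 5  0  1  1  2  2  2  2  2  3  3  4
dp[8][10] = 4. One LCS (by backtracking along matches): 3, 5, 2, 4.

4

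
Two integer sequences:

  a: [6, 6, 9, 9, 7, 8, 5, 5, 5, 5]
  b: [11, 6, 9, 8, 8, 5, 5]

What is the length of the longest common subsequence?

5

One common subsequence of length 5: 6 [2,2], then 9 [3,3], then 8 [6,5], then 5 [9,6], then 5 [10,7], and the DP table's final entry dp[10][7] is also 5, so no common subsequence is longer.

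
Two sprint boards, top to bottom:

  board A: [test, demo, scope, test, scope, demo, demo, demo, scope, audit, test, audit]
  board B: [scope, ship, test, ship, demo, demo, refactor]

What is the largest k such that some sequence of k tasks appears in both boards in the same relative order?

4

Match scope at board A[3]=board B[1] → test at board A[4]=board B[3] → demo at board A[6]=board B[5] → demo at board A[7]=board B[6] — 4 tasks in the same relative order in both, and the DP table's final entry dp[12][7] is also 4, so no common subsequence is longer.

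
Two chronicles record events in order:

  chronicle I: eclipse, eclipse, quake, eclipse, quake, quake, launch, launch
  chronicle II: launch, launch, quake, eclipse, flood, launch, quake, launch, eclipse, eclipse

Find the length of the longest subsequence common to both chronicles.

4

Pick quake at chronicle I[3]=chronicle II[3], eclipse at chronicle I[4]=chronicle II[4], quake at chronicle I[6]=chronicle II[7], launch at chronicle I[7]=chronicle II[8]; all 4 events appear in both, in order. dp[8][10] = 4 confirms this is the maximum.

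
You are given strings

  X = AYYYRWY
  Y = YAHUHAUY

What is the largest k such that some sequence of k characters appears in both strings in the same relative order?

2

Match A at X[1]=Y[6]; then Y at X[7]=Y[8] — 2 characters in the same relative order in both, and the DP table's final entry dp[7][8] is also 2, so no common subsequence is longer.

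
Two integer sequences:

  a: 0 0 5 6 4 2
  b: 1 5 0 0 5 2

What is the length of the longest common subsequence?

One common subsequence of length 4: 0 [1,3]; then 0 [2,4]; then 5 [3,5]; then 2 [6,6]. dp[6][6] = 4 confirms this is the maximum.

4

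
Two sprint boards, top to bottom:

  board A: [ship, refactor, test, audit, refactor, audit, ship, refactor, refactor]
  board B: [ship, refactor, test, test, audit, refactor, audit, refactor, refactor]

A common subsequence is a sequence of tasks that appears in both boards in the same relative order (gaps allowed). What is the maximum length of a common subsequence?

Pick ship [1,1], then refactor [2,2], then test [3,4], then audit [4,5], then refactor [5,6], then audit [6,7], then refactor [8,8], then refactor [9,9]; all 8 tasks appear in both, in order. The LCS DP gives dp[9][9] = 8, so this is optimal.

8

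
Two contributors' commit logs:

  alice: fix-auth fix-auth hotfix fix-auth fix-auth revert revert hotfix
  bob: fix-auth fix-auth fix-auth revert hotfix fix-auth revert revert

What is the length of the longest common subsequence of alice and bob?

6

Match fix-auth [1,2], then fix-auth [2,3], then hotfix [3,5], then fix-auth [5,6], then revert [6,7], then revert [7,8] — 6 commits in the same relative order in both. Since dp[8][8] = 6, nothing longer is possible.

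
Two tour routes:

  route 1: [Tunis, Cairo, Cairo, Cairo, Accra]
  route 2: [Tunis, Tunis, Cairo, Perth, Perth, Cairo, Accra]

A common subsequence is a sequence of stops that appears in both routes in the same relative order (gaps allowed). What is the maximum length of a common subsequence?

4

Match Tunis (route 1 #1, route 2 #2), then Cairo (route 1 #2, route 2 #3), then Cairo (route 1 #4, route 2 #6), then Accra (route 1 #5, route 2 #7) — 4 stops in the same relative order in both. The LCS DP gives dp[5][7] = 4, so this is optimal.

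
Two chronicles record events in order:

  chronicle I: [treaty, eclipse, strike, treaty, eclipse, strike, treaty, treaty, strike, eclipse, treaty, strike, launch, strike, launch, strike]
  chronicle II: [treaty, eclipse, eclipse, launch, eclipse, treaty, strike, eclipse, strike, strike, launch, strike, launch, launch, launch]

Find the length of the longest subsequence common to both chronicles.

Pick treaty [1,1], then eclipse [2,3], then eclipse [5,5], then treaty [8,6], then strike [9,7], then eclipse [10,8], then strike [12,10], then launch [13,11], then strike [14,12], then launch [15,15]; all 10 events appear in both, in order. The LCS DP gives dp[16][15] = 10, so this is optimal.

10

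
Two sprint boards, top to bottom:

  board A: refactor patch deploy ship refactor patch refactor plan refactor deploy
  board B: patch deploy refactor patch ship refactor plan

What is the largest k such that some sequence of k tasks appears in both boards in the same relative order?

Taking patch [2,1] → deploy [3,2] → refactor [5,3] → patch [6,4] → refactor [7,6] → plan [8,7] gives a common subsequence of length 6. dp[10][7] = 6 confirms this is the maximum.

6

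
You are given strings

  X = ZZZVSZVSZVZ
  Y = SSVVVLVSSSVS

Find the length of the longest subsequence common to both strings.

4

Pick V (X #4, Y #7); then S (X #5, Y #10); then V (X #7, Y #11); then S (X #8, Y #12); all 4 characters appear in both, in order, and the DP table's final entry dp[11][12] is also 4, so no common subsequence is longer.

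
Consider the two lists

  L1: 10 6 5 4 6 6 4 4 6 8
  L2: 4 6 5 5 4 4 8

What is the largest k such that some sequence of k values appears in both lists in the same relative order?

5

Pick 6 at L1[2]=L2[2], then 5 at L1[3]=L2[4], then 4 at L1[7]=L2[5], then 4 at L1[8]=L2[6], then 8 at L1[10]=L2[7]; all 5 values appear in both, in order, and the DP table's final entry dp[10][7] is also 5, so no common subsequence is longer.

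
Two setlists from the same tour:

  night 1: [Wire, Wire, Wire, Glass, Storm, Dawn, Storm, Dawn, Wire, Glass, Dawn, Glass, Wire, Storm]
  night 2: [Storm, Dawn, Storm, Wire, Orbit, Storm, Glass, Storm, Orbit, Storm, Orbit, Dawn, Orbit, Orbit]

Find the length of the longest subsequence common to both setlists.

6

One common subsequence of length 6: Storm (night 1 #5, night 2 #1) → Dawn (night 1 #6, night 2 #2) → Storm (night 1 #7, night 2 #3) → Wire (night 1 #9, night 2 #4) → Glass (night 1 #10, night 2 #7) → Dawn (night 1 #11, night 2 #12). Since dp[14][14] = 6, nothing longer is possible.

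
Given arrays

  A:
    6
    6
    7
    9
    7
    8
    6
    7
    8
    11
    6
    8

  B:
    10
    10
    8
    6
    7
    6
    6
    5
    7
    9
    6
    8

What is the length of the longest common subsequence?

6

Let dp[i][j] be the LCS length of the first i values of A and the first j values of B. dp[i][j] = dp[i-1][j-1]+1 when the i-th and j-th values match, else max(dp[i-1][j], dp[i][j-1]).
    · 10 10  8  6  7  6  6  5  7  9  6  8
 ·  0  0  0  0  0  0  0  0  0  0  0  0  0
 6  0  0  0  0  1  1  1  1  1  1  1  1  1
 6  0  0  0  0  1  1  2  2  2  2  2  2  2
 7  0  0  0  0  1  2  2  2  2  3  3  3  3
 9  0  0  0  0  1  2  2  2  2  3  4  4  4
 7  0  0  0  0  1  2  2  2  2  3  4  4  4
 8  0  0  0  1  1  2  2  2  2  3  4  4  5
 6  0  0  0  1  2  2  3  3  3  3  4  5  5
 7  0  0  0  1  2  3  3  3  3  4  4  5  5
 8  0  0  0  1  2  3  3  3  3  4  4  5  6
11  0  0  0  1  2  3  3  3  3  4  4  5  6
 6  0  0  0  1  2  3  4  4  4  4  4  5  6
 8  0  0  0  1  2  3  4  4  4  4  4  5  6
dp[12][12] = 6. One LCS (by backtracking along matches): 6, 6, 7, 9, 6, 8.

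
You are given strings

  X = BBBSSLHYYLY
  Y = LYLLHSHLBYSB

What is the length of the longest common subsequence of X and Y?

Taking S at X[5]=Y[6]; then H at X[7]=Y[7]; then L at X[10]=Y[8]; then Y at X[11]=Y[10] gives a common subsequence of length 4, and the DP table's final entry dp[11][12] is also 4, so no common subsequence is longer.

4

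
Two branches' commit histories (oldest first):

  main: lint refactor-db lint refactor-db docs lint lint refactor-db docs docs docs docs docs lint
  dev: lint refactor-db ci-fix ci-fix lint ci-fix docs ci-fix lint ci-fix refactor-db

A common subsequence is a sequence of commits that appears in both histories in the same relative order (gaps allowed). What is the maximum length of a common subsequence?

6

Pick lint at main[1]=dev[1], refactor-db at main[2]=dev[2], lint at main[3]=dev[5], docs at main[5]=dev[7], lint at main[6]=dev[9], refactor-db at main[8]=dev[11]; all 6 commits appear in both, in order. Since dp[14][11] = 6, nothing longer is possible.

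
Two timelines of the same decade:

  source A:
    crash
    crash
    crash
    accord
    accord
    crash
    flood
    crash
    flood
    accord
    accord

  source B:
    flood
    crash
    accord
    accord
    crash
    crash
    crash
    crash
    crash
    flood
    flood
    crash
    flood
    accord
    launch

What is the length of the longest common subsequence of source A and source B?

Match crash [1,6]; then crash [2,7]; then crash [3,8]; then crash [6,9]; then flood [7,11]; then crash [8,12]; then flood [9,13]; then accord [10,14] — 8 events in the same relative order in both, and the DP table's final entry dp[11][15] is also 8, so no common subsequence is longer.

8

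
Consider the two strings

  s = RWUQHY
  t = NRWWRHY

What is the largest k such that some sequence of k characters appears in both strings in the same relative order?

Let dp[i][j] be the LCS length of the first i characters of s and the first j characters of t. dp[i][j] = dp[i-1][j-1]+1 when the i-th and j-th characters match, else max(dp[i-1][j], dp[i][j-1]).
    ·  N  R  W  W  R  H  Y
 ·  0  0  0  0  0  0  0  0
 R  0  0  1  1  1  1  1  1
 W  0  0  1  2  2  2  2  2
 U  0  0  1  2  2  2  2  2
 Q  0  0  1  2  2  2  2  2
 H  0  0  1  2  2  2  3  3
 Y  0  0  1  2  2  2  3  4
dp[6][7] = 4. One LCS (by backtracking along matches): RWHY.

4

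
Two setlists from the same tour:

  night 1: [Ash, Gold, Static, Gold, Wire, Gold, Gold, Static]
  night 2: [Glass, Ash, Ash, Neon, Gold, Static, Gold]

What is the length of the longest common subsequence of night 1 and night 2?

Taking Ash [1,3], then Gold [2,5], then Static [3,6], then Gold [7,7] gives a common subsequence of length 4. The LCS DP gives dp[8][7] = 4, so this is optimal.

4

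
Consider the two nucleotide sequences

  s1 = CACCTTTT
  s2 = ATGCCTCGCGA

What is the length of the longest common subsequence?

4

Let dp[i][j] be the LCS length of the first i bases of s1 and the first j bases of s2. dp[i][j] = dp[i-1][j-1]+1 when the i-th and j-th bases match, else max(dp[i-1][j], dp[i][j-1]).
    ·  A  T  G  C  C  T  C  G  C  G  A
 ·  0  0  0  0  0  0  0  0  0  0  0  0
 C  0  0  0  0  1  1  1  1  1  1  1  1
 A  0  1  1  1  1  1  1  1  1  1  1  2
 C  0  1  1  1  2  2  2  2  2  2  2  2
 C  0  1  1  1  2  3  3  3  3  3  3  3
 T  0  1  2  2  2  3  4  4  4  4  4  4
 T  0  1  2  2  2  3  4  4  4  4  4  4
 T  0  1  2  2  2  3  4  4  4  4  4  4
 T  0  1  2  2  2  3  4  4  4  4  4  4
dp[8][11] = 4. One LCS (by backtracking along matches): ACCT.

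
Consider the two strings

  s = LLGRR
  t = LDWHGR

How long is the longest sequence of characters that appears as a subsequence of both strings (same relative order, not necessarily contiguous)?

3

Let dp[i][j] be the LCS length of the first i characters of s and the first j characters of t. dp[i][j] = dp[i-1][j-1]+1 when the i-th and j-th characters match, else max(dp[i-1][j], dp[i][j-1]).
    ·  L  D  W  H  G  R
 ·  0  0  0  0  0  0  0
 L  0  1  1  1  1  1  1
 L  0  1  1  1  1  1  1
 G  0  1  1  1  1  2  2
 R  0  1  1  1  1  2  3
 R  0  1  1  1  1  2  3
dp[5][6] = 3. One LCS (by backtracking along matches): LGR.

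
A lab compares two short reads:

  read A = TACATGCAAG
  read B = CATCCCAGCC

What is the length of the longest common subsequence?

Taking C at read A[3]=read B[1]; then A at read A[4]=read B[2]; then T at read A[5]=read B[3]; then C at read A[7]=read B[6]; then A at read A[9]=read B[7]; then G at read A[10]=read B[8] gives a common subsequence of length 6. The LCS DP gives dp[10][10] = 6, so this is optimal.

6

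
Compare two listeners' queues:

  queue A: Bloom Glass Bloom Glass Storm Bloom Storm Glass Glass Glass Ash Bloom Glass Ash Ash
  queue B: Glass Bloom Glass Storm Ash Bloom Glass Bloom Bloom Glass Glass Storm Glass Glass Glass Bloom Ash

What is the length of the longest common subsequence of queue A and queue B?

One common subsequence of length 11: Bloom (queue A #1, queue B #2) → Glass (queue A #2, queue B #3) → Bloom (queue A #3, queue B #6) → Glass (queue A #4, queue B #7) → Bloom (queue A #6, queue B #9) → Storm (queue A #7, queue B #12) → Glass (queue A #8, queue B #13) → Glass (queue A #9, queue B #14) → Glass (queue A #10, queue B #15) → Bloom (queue A #12, queue B #16) → Ash (queue A #15, queue B #17). dp[15][17] = 11 confirms this is the maximum.

11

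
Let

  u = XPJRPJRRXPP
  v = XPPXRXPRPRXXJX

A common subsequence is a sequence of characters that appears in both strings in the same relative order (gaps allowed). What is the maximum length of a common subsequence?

7

Taking X at u[1]=v[1], then P at u[2]=v[3], then R at u[4]=v[5], then P at u[5]=v[7], then R at u[7]=v[8], then R at u[8]=v[10], then X at u[9]=v[14] gives a common subsequence of length 7, and the DP table's final entry dp[11][14] is also 7, so no common subsequence is longer.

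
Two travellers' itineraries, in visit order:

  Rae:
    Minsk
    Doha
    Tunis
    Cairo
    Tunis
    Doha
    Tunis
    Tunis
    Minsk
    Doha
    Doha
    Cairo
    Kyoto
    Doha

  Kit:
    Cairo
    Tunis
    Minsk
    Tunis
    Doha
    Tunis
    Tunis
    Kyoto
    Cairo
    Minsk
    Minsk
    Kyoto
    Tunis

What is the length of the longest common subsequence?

Match Minsk (Rae #1, Kit #3) → Tunis (Rae #5, Kit #4) → Doha (Rae #6, Kit #5) → Tunis (Rae #7, Kit #6) → Tunis (Rae #8, Kit #7) → Minsk (Rae #9, Kit #11) → Kyoto (Rae #13, Kit #12) — 7 stops in the same relative order in both. dp[14][13] = 7 confirms this is the maximum.

7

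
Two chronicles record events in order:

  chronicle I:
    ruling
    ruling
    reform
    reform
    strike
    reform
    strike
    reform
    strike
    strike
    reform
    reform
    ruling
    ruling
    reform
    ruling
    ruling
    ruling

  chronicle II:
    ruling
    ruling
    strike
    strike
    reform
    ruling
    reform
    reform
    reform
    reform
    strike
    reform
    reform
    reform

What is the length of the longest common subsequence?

10

Match ruling (chronicle I #1, chronicle II #2), then ruling (chronicle I #2, chronicle II #6), then reform (chronicle I #3, chronicle II #7), then reform (chronicle I #4, chronicle II #8), then reform (chronicle I #6, chronicle II #9), then reform (chronicle I #8, chronicle II #10), then strike (chronicle I #10, chronicle II #11), then reform (chronicle I #11, chronicle II #12), then reform (chronicle I #12, chronicle II #13), then reform (chronicle I #15, chronicle II #14) — 10 events in the same relative order in both. Since dp[18][14] = 10, nothing longer is possible.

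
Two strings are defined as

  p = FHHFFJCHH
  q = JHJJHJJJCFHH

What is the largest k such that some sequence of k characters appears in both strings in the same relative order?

Taking H [2,2], H [3,5], J [6,8], C [7,9], H [8,11], H [9,12] gives a common subsequence of length 6. dp[9][12] = 6 confirms this is the maximum.

6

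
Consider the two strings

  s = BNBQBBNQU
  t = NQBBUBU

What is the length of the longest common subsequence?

Match N at s[2]=t[1] → B at s[3]=t[3] → B at s[5]=t[4] → B at s[6]=t[6] → U at s[9]=t[7] — 5 characters in the same relative order in both. dp[9][7] = 5 confirms this is the maximum.

5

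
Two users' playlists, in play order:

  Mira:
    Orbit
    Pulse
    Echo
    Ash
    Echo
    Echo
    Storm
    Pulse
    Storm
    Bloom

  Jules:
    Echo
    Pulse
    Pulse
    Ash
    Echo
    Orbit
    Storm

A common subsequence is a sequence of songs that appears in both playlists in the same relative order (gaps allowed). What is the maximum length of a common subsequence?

Pick Pulse at Mira[2]=Jules[3] → Ash at Mira[4]=Jules[4] → Echo at Mira[5]=Jules[5] → Storm at Mira[9]=Jules[7]; all 4 songs appear in both, in order. The LCS DP gives dp[10][7] = 4, so this is optimal.

4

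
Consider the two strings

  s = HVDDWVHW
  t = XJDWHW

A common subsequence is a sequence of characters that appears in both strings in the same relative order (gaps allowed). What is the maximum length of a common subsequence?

Let dp[i][j] be the LCS length of the first i characters of s and the first j characters of t. dp[i][j] = dp[i-1][j-1]+1 when the i-th and j-th characters match, else max(dp[i-1][j], dp[i][j-1]).
    ·  X  J  D  W  H  W
 ·  0  0  0  0  0  0  0
 H  0  0  0  0  0  1  1
 V  0  0  0  0  0  1  1
 D  0  0  0  1  1  1  1
 D  0  0  0  1  1  1  1
 W  0  0  0  1  2  2  2
 V  0  0  0  1  2  2  2
 H  0  0  0  1  2  3  3
 W  0  0  0  1  2  3  4
dp[8][6] = 4. One LCS (by backtracking along matches): DWHW.

4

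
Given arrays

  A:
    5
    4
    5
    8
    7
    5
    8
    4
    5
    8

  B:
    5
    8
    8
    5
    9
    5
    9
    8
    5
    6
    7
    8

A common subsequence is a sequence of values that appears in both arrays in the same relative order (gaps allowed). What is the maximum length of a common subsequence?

6

Let dp[i][j] be the LCS length of the first i values of A and the first j values of B. dp[i][j] = dp[i-1][j-1]+1 when the i-th and j-th values match, else max(dp[i-1][j], dp[i][j-1]).
    ·  5  8  8  5  9  5  9  8  5  6  7  8
 ·  0  0  0  0  0  0  0  0  0  0  0  0  0
 5  0  1  1  1  1  1  1  1  1  1  1  1  1
 4  0  1  1  1  1  1  1  1  1  1  1  1  1
 5  0  1  1  1  2  2  2  2  2  2  2  2  2
 8  0  1  2  2  2  2  2  2  3  3  3  3  3
 7  0  1  2  2  2  2  2  2  3  3  3  4  4
 5  0  1  2  2  3  3  3  3  3  4  4  4  4
 8  0  1  2  3  3  3  3  3  4  4  4  4  5
 4  0  1  2  3  3  3  3  3  4  4  4  4  5
 5  0  1  2  3  4  4  4  4  4  5  5  5  5
 8  0  1  2  3  4  4  4  4  5  5  5  5  6
dp[10][12] = 6. One LCS (by backtracking along matches): 5, 5, 5, 8, 5, 8.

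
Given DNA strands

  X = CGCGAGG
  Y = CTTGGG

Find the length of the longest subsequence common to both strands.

4

Pick C [1,1], G [4,4], G [6,5], G [7,6]; all 4 bases appear in both, in order. The LCS DP gives dp[7][6] = 4, so this is optimal.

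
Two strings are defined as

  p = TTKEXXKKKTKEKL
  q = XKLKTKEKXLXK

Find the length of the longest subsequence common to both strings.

8

Taking X at p[6]=q[1] → K at p[7]=q[2] → K at p[9]=q[4] → T at p[10]=q[5] → K at p[11]=q[6] → E at p[12]=q[7] → K at p[13]=q[8] → L at p[14]=q[10] gives a common subsequence of length 8. dp[14][12] = 8 confirms this is the maximum.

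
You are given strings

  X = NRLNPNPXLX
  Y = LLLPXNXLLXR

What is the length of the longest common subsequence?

Let dp[i][j] be the LCS length of the first i characters of X and the first j characters of Y. dp[i][j] = dp[i-1][j-1]+1 when the i-th and j-th characters match, else max(dp[i-1][j], dp[i][j-1]).
    ·  L  L  L  P  X  N  X  L  L  X  R
 ·  0  0  0  0  0  0  0  0  0  0  0  0
 N  0  0  0  0  0  0  1  1  1  1  1  1
 R  0  0  0  0  0  0  1  1  1  1  1  2
 L  0  1  1  1  1  1  1  1  2  2  2  2
 N  0  1  1  1  1  1  2  2  2  2  2  2
 P  0  1  1  1  2  2  2  2  2  2  2  2
 N  0  1  1  1  2  2  3  3  3  3  3  3
 P  0  1  1  1  2  2  3  3  3  3  3  3
 X  0  1  1  1  2  3  3  4  4  4  4  4
 L  0  1  2  2  2  3  3  4  5  5  5  5
 X  0  1  2  2  2  3  3  4  5  5  6  6
dp[10][11] = 6. One LCS (by backtracking along matches): LPNXLX.

6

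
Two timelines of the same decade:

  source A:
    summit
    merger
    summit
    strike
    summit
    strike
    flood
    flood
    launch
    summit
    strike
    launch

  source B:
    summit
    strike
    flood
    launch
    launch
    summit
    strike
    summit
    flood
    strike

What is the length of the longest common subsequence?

6

One common subsequence of length 6: summit (source A #1, source B #1); then summit (source A #3, source B #6); then strike (source A #4, source B #7); then summit (source A #5, source B #8); then flood (source A #8, source B #9); then strike (source A #11, source B #10). The LCS DP gives dp[12][10] = 6, so this is optimal.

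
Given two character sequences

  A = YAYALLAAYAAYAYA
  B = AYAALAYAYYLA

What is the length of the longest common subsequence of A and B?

One common subsequence of length 10: Y at A[1]=B[2] → A at A[2]=B[3] → A at A[4]=B[4] → L at A[6]=B[5] → A at A[8]=B[6] → Y at A[9]=B[7] → A at A[11]=B[8] → Y at A[12]=B[9] → Y at A[14]=B[10] → A at A[15]=B[12], and the DP table's final entry dp[15][12] is also 10, so no common subsequence is longer.

10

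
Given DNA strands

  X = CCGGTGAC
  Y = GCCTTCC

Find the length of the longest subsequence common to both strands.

4

Pick C [1,2], then C [2,3], then T [5,5], then C [8,7]; all 4 bases appear in both, in order, and the DP table's final entry dp[8][7] is also 4, so no common subsequence is longer.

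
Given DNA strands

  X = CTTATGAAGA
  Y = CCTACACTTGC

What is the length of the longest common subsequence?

Let dp[i][j] be the LCS length of the first i bases of X and the first j bases of Y. dp[i][j] = dp[i-1][j-1]+1 when the i-th and j-th bases match, else max(dp[i-1][j], dp[i][j-1]).
    ·  C  C  T  A  C  A  C  T  T  G  C
 ·  0  0  0  0  0  0  0  0  0  0  0  0
 C  0  1  1  1  1  1  1  1  1  1  1  1
 T  0  1  1  2  2  2  2  2  2  2  2  2
 T  0  1  1  2  2  2  2  2  3  3  3  3
 A  0  1  1  2  3  3  3  3  3  3  3  3
 T  0  1  1  2  3  3  3  3  4  4  4  4
 G  0  1  1  2  3  3  3  3  4  4  5  5
 A  0  1  1  2  3  3  4  4  4  4  5  5
 A  0  1  1  2  3  3  4  4  4  4  5  5
 G  0  1  1  2  3  3  4  4  4  4  5  5
 A  0  1  1  2  3  3  4  4  4  4  5  5
dp[10][11] = 5. One LCS (by backtracking along matches): CTTTG.

5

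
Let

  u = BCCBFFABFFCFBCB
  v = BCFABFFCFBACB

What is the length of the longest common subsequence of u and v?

Pick B at u[1]=v[1], then C at u[3]=v[2], then F at u[6]=v[3], then A at u[7]=v[4], then B at u[8]=v[5], then F at u[9]=v[6], then F at u[10]=v[7], then C at u[11]=v[8], then F at u[12]=v[9], then B at u[13]=v[10], then C at u[14]=v[12], then B at u[15]=v[13]; all 12 characters appear in both, in order. Since dp[15][13] = 12, nothing longer is possible.

12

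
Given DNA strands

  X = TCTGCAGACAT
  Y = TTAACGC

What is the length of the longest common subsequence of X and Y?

Let dp[i][j] be the LCS length of the first i bases of X and the first j bases of Y. dp[i][j] = dp[i-1][j-1]+1 when the i-th and j-th bases match, else max(dp[i-1][j], dp[i][j-1]).
    ·  T  T  A  A  C  G  C
 ·  0  0  0  0  0  0  0  0
 T  0  1  1  1  1  1  1  1
 C  0  1  1  1  1  2  2  2
 T  0  1  2  2  2  2  2  2
 G  0  1  2  2  2  2  3  3
 C  0  1  2  2  2  3  3  4
 A  0  1  2  3  3  3  3  4
 G  0  1  2  3  3  3  4  4
 A  0  1  2  3  4  4  4  4
 C  0  1  2  3  4  5  5  5
 A  0  1  2  3  4  5  5  5
 T  0  1  2  3  4  5  5  5
dp[11][7] = 5. One LCS (by backtracking along matches): TTCGC.

5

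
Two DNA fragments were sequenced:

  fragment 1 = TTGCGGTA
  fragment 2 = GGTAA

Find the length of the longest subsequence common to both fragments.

Let dp[i][j] be the LCS length of the first i bases of fragment 1 and the first j bases of fragment 2. dp[i][j] = dp[i-1][j-1]+1 when the i-th and j-th bases match, else max(dp[i-1][j], dp[i][j-1]).
    ·  G  G  T  A  A
 ·  0  0  0  0  0  0
 T  0  0  0  1  1  1
 T  0  0  0  1  1  1
 G  0  1  1  1  1  1
 C  0  1  1  1  1  1
 G  0  1  2  2  2  2
 G  0  1  2  2  2  2
 T  0  1  2  3  3  3
 A  0  1  2  3  4  4
dp[8][5] = 4. One LCS (by backtracking along matches): GGTA.

4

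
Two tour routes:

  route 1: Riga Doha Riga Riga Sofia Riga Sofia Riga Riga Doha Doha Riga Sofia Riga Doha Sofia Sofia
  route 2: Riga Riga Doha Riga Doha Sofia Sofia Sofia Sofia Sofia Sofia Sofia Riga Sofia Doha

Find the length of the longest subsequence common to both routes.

One common subsequence of length 8: Riga [1,2]; then Doha [2,3]; then Riga [3,4]; then Sofia [5,11]; then Sofia [7,12]; then Riga [12,13]; then Sofia [13,14]; then Doha [15,15]. The LCS DP gives dp[17][15] = 8, so this is optimal.

8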